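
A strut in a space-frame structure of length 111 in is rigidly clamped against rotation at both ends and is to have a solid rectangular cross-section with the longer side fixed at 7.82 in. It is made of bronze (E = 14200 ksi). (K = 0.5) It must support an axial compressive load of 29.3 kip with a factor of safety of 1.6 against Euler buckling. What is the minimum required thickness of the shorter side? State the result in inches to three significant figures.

b ≈ 1.16 in

Required P_cr = n·P = 1.6 × 29.3 = 46.88 kip
L_e = K·L = 0.5 × 111 = 55.50 in
Required I = P_cr·L_e²/(π²E) = 4.688×10^4 × 55.50² / (π² × 1.42×10^7) = 1.030 in⁴
Rectangle, weak axis: I_min = h·b³/12 with h = 7.82 in fixed  ⇒  b = (12I/h)^(1/3) = 1.16 in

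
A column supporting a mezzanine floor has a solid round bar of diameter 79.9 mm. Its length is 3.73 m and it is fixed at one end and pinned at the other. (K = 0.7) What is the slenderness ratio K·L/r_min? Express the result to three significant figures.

λ ≈ 131

I = πd⁴/64 = π×79.9⁴/64 = 2.001×10^6 mm⁴
A = 5.014×10^3 mm²;  r_min = √(I/A) = √(2.001×10^6/5.014×10^3) = 19.98 mm
L_e = K·L = 0.7 × 3.73 m = 2.611 m = 2611.0 mm
λ = L_e / r_min = 2611.0 / 19.98 = 131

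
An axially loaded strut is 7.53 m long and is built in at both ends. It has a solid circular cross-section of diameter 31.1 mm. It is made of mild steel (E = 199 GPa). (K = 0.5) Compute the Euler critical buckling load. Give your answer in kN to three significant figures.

I = πd⁴/64 = π×31.1⁴/64 = 4.592×10^4 mm⁴
I = 4.592×10^4 mm⁴ = 4.592×10^-8 m⁴
Effective length L_e = K·L = 0.5 × 7.53 = 3.765 m
P_cr = π²EI / L_e² = π² × 199×10⁹ × 4.592×10^-8 / 3.765² = 6.363×10^3 N

P_cr ≈ 6.36 kN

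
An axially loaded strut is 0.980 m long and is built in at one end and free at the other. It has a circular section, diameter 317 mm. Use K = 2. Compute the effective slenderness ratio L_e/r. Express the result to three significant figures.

For a solid circle r = d/4 = 317/4 = 79.25 mm
L_e = K·L = 2 × 0.980 m = 1.960 m = 1960.0 mm
λ = L_e / r_min = 1960.0 / 79.25 = 24.7

λ ≈ 24.7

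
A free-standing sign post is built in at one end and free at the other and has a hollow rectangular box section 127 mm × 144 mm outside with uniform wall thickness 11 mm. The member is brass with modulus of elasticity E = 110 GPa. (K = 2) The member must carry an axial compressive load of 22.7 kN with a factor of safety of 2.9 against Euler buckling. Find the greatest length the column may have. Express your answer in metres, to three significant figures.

Inner dimensions: h_i = 144 − 2×11 = 122.0 mm, b_i = 127 − 2×11 = 105.0 mm
Weak-axis I_min = (h_o·b_o³ − h_i·b_i³)/12 with b_o = 127, b_i = 105.0 mm (shorter outer/inner sides).
I_min = (144×127³ − 122.0×105.0³)/12 = 1.281×10^7 mm⁴
I = 1.281×10^-5 m⁴
Required critical load P_cr = n·P = 2.9 × 22.7 = 65.83 kN = 6.583×10^4 N
From P_cr = π²EI/(K·L)²:  L = (1/K)·√(π²EI/P_cr) = (1/2)·√(π²×1.10×10^11×1.281×10^-5/6.583×10^4)
L = 7.27 m

L_max ≈ 7.27 m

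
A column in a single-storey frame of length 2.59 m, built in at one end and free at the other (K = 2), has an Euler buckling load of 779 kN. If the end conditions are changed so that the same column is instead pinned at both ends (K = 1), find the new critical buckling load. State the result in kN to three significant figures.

P_cr ≈ 3120 kN

P_cr ∝ 1/K², so P_cr,new = P_cr,old × (K_old/K_new)² = 779 × (2/1)²
= 779 × 4.000 = 3120 kN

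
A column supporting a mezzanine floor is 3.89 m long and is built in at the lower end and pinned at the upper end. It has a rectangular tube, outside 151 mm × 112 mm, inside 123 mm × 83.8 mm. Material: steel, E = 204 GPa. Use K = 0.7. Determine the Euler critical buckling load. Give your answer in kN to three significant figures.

P_cr ≈ 3160 kN

Weak-axis I_min = (h_o·b_o³ − h_i·b_i³)/12 with b_o = 112, b_i = 83.80 mm (shorter outer/inner sides).
I_min = (151×112³ − 123.0×83.80³)/12 = 1.165×10^7 mm⁴
I = 1.165×10^7 mm⁴ = 1.165×10^-5 m⁴
Effective length L_e = K·L = 0.7 × 3.89 = 2.723 m
P_cr = π²EI / L_e² = π² × 204×10⁹ × 1.165×10^-5 / 2.723² = 3.163×10^6 N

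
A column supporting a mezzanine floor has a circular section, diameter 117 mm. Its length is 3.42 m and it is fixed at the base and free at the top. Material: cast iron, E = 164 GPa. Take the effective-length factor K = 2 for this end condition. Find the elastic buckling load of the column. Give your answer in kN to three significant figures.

P_cr ≈ 318 kN

I = πd⁴/64 = π×117⁴/64 = 9.198×10^6 mm⁴
I = 9.198×10^6 mm⁴ = 9.198×10^-6 m⁴
Effective length L_e = K·L = 2 × 3.42 = 6.840 m
P_cr = π²EI / L_e² = π² × 164×10⁹ × 9.198×10^-6 / 6.840² = 3.182×10^5 N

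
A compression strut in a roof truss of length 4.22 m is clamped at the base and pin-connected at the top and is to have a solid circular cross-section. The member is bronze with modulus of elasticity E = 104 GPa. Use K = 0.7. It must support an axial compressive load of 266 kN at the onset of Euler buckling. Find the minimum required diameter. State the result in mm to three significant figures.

d ≈ 82.4 mm

L_e = K·L = 0.7 × 4.22 = 2.954 m
Required I = P_cr·L_e²/(π²E) = 2.660×10^5 × 2.954² / (π² × 1.04×10^11) = 2.261×10^-6 m⁴
I_req = 2.261×10^6 mm⁴
Solid circle: I = πd⁴/64  ⇒  d = (64I/π)^(1/4) = (64×2.261×10^6/π)^(1/4) = 82.4 mm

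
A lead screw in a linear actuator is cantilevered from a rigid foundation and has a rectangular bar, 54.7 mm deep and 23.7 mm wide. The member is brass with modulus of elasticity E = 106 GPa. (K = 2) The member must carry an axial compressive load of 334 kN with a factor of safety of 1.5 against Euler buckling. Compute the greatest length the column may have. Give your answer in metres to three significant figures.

L_max ≈ 0.178 m

Buckling occurs about the weak axis: I_min = h·b³/12 with b = 23.7 mm (the shorter side).
I_min = 54.7×23.7³/12 = 6.068×10^4 mm⁴
I = 6.068×10^-8 m⁴
Required critical load P_cr = n·P = 1.5 × 334 = 501.0 kN = 5.010×10^5 N
From P_cr = π²EI/(K·L)²:  L = (1/K)·√(π²EI/P_cr) = (1/2)·√(π²×1.06×10^11×6.068×10^-8/5.010×10^5)
L = 0.178 m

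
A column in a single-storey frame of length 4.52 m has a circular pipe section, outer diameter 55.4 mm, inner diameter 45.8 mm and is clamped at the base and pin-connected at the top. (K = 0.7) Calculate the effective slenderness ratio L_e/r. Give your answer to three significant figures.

λ ≈ 176

d_o = 55.4 mm, d_i = 45.8 mm
I = π(d_o⁴ − d_i⁴)/64 = π(55.4⁴ − 45.80⁴)/64 = 2.464×10^5 mm⁴
A = 763.0 mm²;  r_min = √(I/A) = √(2.464×10^5/763.0) = 17.97 mm
L_e = K·L = 0.7 × 4.52 m = 3.164 m = 3164.0 mm
λ = L_e / r_min = 3164.0 / 17.97 = 176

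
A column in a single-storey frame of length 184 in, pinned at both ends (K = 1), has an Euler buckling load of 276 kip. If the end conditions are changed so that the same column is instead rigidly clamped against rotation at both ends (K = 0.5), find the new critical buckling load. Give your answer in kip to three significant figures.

P_cr ∝ 1/K², so P_cr,new = P_cr,old × (K_old/K_new)² = 276 × (1/0.5)²
= 276 × 4.000 = 1100 kip

P_cr ≈ 1100 kip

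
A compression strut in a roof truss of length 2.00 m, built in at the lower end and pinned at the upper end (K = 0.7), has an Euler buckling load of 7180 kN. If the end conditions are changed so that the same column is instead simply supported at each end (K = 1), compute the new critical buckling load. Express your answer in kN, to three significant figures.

P_cr ∝ 1/K², so P_cr,new = P_cr,old × (K_old/K_new)² = 7180 × (0.7/1)²
= 7180 × 0.4900 = 3520 kN

P_cr ≈ 3520 kN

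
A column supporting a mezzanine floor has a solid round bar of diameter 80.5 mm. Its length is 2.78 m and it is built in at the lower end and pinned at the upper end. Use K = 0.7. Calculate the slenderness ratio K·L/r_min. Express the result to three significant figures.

For a solid circle r = d/4 = 80.5/4 = 20.12 mm
L_e = K·L = 0.7 × 2.78 m = 1.946 m = 1946.0 mm
λ = L_e / r_min = 1946.0 / 20.12 = 96.7

λ ≈ 96.7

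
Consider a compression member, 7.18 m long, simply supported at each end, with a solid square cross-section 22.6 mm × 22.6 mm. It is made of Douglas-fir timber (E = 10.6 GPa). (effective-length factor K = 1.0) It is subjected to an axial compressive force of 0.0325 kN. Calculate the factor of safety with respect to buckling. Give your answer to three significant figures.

n ≈ 1.36

I = a⁴/12 = 22.6⁴/12 = 2.174×10^4 mm⁴
I = 2.174×10^4 mm⁴ = 2.174×10^-8 m⁴
Effective length L_e = K·L = 1 × 7.18 = 7.180 m
P_cr = π²EI / L_e² = π² × 10.6×10⁹ × 2.174×10^-8 / 7.180² = 44.12 N
Factor of safety n = P_cr / P = 0.044117 / 0.0325 = 1.36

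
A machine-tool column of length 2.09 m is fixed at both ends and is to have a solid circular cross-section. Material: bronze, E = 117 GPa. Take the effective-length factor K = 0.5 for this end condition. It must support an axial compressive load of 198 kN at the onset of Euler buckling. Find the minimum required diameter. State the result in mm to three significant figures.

d ≈ 44.2 mm

L_e = K·L = 0.5 × 2.09 = 1.045 m
Required I = P_cr·L_e²/(π²E) = 1.980×10^5 × 1.045² / (π² × 1.17×10^11) = 1.872×10^-7 m⁴
I_req = 1.872×10^5 mm⁴
Solid circle: I = πd⁴/64  ⇒  d = (64I/π)^(1/4) = (64×1.872×10^5/π)^(1/4) = 44.2 mm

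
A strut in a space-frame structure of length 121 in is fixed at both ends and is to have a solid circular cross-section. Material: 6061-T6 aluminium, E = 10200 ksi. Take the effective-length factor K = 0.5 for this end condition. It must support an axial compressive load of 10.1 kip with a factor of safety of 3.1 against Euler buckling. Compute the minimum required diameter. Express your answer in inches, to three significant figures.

Required P_cr = n·P = 3.1 × 10.1 = 31.31 kip
L_e = K·L = 0.5 × 121 = 60.50 in
Required I = P_cr·L_e²/(π²E) = 3.131×10^4 × 60.50² / (π² × 1.02×10^7) = 1.138 in⁴
Solid circle: I = πd⁴/64  ⇒  d = (64I/π)^(1/4) = (64×1.138/π)^(1/4) = 2.19 in

d ≈ 2.19 in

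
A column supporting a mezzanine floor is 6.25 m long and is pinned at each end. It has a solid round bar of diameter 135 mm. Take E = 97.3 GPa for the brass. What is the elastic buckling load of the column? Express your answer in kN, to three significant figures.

I = πd⁴/64 = π×135⁴/64 = 1.630×10^7 mm⁴
I = 1.630×10^7 mm⁴ = 1.630×10^-5 m⁴
Effective length L_e = K·L = 1 × 6.25 = 6.250 m
P_cr = π²EI / L_e² = π² × 97.3×10⁹ × 1.630×10^-5 / 6.250² = 4.008×10^5 N

P_cr ≈ 401 kN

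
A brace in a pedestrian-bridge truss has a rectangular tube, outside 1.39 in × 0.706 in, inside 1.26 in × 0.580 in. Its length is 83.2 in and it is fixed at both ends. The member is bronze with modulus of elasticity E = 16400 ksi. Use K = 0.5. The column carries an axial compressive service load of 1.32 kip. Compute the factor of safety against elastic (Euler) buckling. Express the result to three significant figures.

Weak-axis I_min = (h_o·b_o³ − h_i·b_i³)/12 with b_o = 0.706, b_i = 0.5800 in (shorter outer/inner sides).
I_min = (1.39×0.706³ − 1.260×0.5800³)/12 = 2.027×10^-2 in⁴
Effective length L_e = K·L = 0.5 × 83.2 = 41.60 in
P_cr = π²EI / L_e² = π² × 16400×10³ × 2.027×10^-2 / 41.60² = 1.896×10^3 lb
Factor of safety n = P_cr / P = 1.8963 / 1.32 = 1.44

n ≈ 1.44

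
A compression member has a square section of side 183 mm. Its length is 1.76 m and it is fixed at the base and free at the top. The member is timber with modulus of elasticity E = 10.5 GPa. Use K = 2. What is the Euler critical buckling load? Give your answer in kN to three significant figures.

I = a⁴/12 = 183⁴/12 = 9.346×10^7 mm⁴
I = 9.346×10^7 mm⁴ = 9.346×10^-5 m⁴
Effective length L_e = K·L = 2 × 1.76 = 3.520 m
P_cr = π²EI / L_e² = π² × 10.5×10⁹ × 9.346×10^-5 / 3.520² = 7.817×10^5 N

P_cr ≈ 782 kN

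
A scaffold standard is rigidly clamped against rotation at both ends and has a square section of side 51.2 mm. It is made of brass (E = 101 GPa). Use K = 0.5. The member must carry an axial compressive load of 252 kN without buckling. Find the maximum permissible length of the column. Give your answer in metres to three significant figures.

L_max ≈ 3.01 m

I = a⁴/12 = 51.2⁴/12 = 5.727×10^5 mm⁴
I = 5.727×10^-7 m⁴
At the buckling limit P_cr = P = 2.520×10^5 N
From P_cr = π²EI/(K·L)²:  L = (1/K)·√(π²EI/P_cr) = (1/0.5)·√(π²×1.01×10^11×5.727×10^-7/2.520×10^5)
L = 3.01 m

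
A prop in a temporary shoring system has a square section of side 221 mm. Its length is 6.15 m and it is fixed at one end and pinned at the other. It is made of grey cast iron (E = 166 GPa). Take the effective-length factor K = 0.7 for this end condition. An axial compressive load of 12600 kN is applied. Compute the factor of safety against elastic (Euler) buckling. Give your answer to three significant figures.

n ≈ 1.39

I = a⁴/12 = 221⁴/12 = 1.988×10^8 mm⁴
I = 1.988×10^8 mm⁴ = 1.988×10^-4 m⁴
Effective length L_e = K·L = 0.7 × 6.15 = 4.305 m
P_cr = π²EI / L_e² = π² × 166×10⁹ × 1.988×10^-4 / 4.305² = 1.757×10^7 N
Factor of safety n = P_cr / P = 17573 / 12600 = 1.39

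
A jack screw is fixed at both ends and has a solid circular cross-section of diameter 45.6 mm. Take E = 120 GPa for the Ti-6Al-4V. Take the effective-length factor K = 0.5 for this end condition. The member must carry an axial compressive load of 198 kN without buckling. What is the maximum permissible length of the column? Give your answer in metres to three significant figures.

L_max ≈ 2.25 m

I = πd⁴/64 = π×45.6⁴/64 = 2.122×10^5 mm⁴
I = 2.122×10^-7 m⁴
At the buckling limit P_cr = P = 1.980×10^5 N
From P_cr = π²EI/(K·L)²:  L = (1/K)·√(π²EI/P_cr) = (1/0.5)·√(π²×1.20×10^11×2.122×10^-7/1.980×10^5)
L = 2.25 m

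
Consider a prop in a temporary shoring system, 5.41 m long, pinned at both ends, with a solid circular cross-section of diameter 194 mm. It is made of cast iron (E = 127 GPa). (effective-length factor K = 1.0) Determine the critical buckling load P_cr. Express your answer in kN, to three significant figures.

P_cr ≈ 2980 kN

I = πd⁴/64 = π×194⁴/64 = 6.953×10^7 mm⁴
I = 6.953×10^7 mm⁴ = 6.953×10^-5 m⁴
Effective length L_e = K·L = 1 × 5.41 = 5.410 m
P_cr = π²EI / L_e² = π² × 127×10⁹ × 6.953×10^-5 / 5.410² = 2.978×10^6 N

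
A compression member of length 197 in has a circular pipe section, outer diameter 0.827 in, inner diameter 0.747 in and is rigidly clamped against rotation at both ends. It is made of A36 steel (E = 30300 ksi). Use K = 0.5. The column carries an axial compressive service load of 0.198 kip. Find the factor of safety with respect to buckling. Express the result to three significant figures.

n ≈ 1.20

d_o = 0.827 in, d_i = 0.747 in
I = π(d_o⁴ − d_i⁴)/64 = π(0.827⁴ − 0.7470⁴)/64 = 7.677×10^-3 in⁴
Effective length L_e = K·L = 0.5 × 197 = 98.50 in
P_cr = π²EI / L_e² = π² × 30300×10³ × 7.677×10^-3 / 98.50² = 236.6 lb
Factor of safety n = P_cr / P = 0.23661 / 0.198 = 1.20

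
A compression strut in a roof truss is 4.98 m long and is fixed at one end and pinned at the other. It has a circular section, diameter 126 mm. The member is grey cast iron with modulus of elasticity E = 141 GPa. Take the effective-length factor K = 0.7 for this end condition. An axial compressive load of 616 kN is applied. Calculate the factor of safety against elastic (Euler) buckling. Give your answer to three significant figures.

n ≈ 2.30

I = πd⁴/64 = π×126⁴/64 = 1.237×10^7 mm⁴
I = 1.237×10^7 mm⁴ = 1.237×10^-5 m⁴
Effective length L_e = K·L = 0.7 × 4.98 = 3.486 m
P_cr = π²EI / L_e² = π² × 141×10⁹ × 1.237×10^-5 / 3.486² = 1.417×10^6 N
Factor of safety n = P_cr / P = 1416.8 / 616 = 2.30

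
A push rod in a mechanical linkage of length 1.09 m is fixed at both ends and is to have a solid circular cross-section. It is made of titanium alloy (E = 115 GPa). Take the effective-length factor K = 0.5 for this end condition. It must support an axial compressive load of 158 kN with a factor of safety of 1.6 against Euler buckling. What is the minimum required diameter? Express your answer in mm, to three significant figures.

Required P_cr = n·P = 1.6 × 158 = 252.8 kN
L_e = K·L = 0.5 × 1.09 = 0.5450 m
Required I = P_cr·L_e²/(π²E) = 2.528×10^5 × 0.5450² / (π² × 1.15×10^11) = 6.616×10^-8 m⁴
I_req = 6.616×10^4 mm⁴
Solid circle: I = πd⁴/64  ⇒  d = (64I/π)^(1/4) = (64×6.616×10^4/π)^(1/4) = 34.1 mm

d ≈ 34.1 mm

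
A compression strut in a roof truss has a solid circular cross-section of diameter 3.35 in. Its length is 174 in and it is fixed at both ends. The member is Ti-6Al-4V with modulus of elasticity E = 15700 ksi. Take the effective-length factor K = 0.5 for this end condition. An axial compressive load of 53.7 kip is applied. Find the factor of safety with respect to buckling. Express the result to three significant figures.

I = πd⁴/64 = π×3.35⁴/64 = 6.182 in⁴
Effective length L_e = K·L = 0.5 × 174 = 87.00 in
P_cr = π²EI / L_e² = π² × 15700×10³ × 6.182 / 87.00² = 1.266×10^5 lb
Factor of safety n = P_cr / P = 126.56 / 53.7 = 2.36

n ≈ 2.36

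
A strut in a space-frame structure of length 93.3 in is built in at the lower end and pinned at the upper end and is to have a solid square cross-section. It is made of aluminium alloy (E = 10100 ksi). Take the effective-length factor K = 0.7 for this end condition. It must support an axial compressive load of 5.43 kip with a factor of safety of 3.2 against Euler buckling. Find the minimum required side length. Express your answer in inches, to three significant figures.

Required P_cr = n·P = 3.2 × 5.43 = 17.38 kip
L_e = K·L = 0.7 × 93.3 = 65.31 in
Required I = P_cr·L_e²/(π²E) = 1.738×10^4 × 65.31² / (π² × 1.01×10^7) = 0.7435 in⁴
Solid square: I = a⁴/12  ⇒  a = (12I)^(1/4) = (12×0.7435)^(1/4) = 1.73 in

a ≈ 1.73 in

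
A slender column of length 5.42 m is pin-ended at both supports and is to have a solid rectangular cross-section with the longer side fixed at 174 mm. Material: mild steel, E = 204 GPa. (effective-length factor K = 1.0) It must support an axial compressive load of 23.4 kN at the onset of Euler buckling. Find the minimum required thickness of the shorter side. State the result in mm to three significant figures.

L_e = K·L = 1 × 5.42 = 5.420 m
Required I = P_cr·L_e²/(π²E) = 2.340×10^4 × 5.420² / (π² × 2.04×10^11) = 3.414×10^-7 m⁴
I_req = 3.414×10^5 mm⁴
Rectangle, weak axis: I_min = h·b³/12 with h = 174 mm fixed  ⇒  b = (12I/h)^(1/3) = 28.7 mm

b ≈ 28.7 mm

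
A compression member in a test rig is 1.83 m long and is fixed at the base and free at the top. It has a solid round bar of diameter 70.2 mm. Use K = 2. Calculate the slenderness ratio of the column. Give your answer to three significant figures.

λ ≈ 209

For a solid circle r = d/4 = 70.2/4 = 17.55 mm
L_e = K·L = 2 × 1.83 m = 3.660 m = 3660.0 mm
λ = L_e / r_min = 3660.0 / 17.55 = 209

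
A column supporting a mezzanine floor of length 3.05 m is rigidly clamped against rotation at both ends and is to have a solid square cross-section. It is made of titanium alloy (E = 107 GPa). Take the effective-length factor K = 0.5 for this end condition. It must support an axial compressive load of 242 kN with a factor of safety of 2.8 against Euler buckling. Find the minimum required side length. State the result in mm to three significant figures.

a ≈ 65.1 mm

Required P_cr = n·P = 2.8 × 242 = 677.6 kN
L_e = K·L = 0.5 × 3.05 = 1.525 m
Required I = P_cr·L_e²/(π²E) = 6.776×10^5 × 1.525² / (π² × 1.07×10^11) = 1.492×10^-6 m⁴
I_req = 1.492×10^6 mm⁴
Solid square: I = a⁴/12  ⇒  a = (12I)^(1/4) = (12×1.492×10^6)^(1/4) = 65.1 mm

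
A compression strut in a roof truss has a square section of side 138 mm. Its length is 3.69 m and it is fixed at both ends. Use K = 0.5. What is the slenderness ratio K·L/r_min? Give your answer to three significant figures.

For a square r = a/√12 = 138/√12 = 39.84 mm
L_e = K·L = 0.5 × 3.69 m = 1.845 m = 1845.0 mm
λ = L_e / r_min = 1845.0 / 39.84 = 46.3

λ ≈ 46.3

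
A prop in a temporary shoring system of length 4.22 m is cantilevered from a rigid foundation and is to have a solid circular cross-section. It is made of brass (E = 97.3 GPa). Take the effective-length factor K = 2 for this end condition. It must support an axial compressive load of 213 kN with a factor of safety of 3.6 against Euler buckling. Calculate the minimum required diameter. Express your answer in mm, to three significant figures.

Required P_cr = n·P = 3.6 × 213 = 766.8 kN
L_e = K·L = 2 × 4.22 = 8.440 m
Required I = P_cr·L_e²/(π²E) = 7.668×10^5 × 8.440² / (π² × 9.73×10^10) = 5.688×10^-5 m⁴
I_req = 5.688×10^7 mm⁴
Solid circle: I = πd⁴/64  ⇒  d = (64I/π)^(1/4) = (64×5.688×10^7/π)^(1/4) = 184 mm

d ≈ 184 mm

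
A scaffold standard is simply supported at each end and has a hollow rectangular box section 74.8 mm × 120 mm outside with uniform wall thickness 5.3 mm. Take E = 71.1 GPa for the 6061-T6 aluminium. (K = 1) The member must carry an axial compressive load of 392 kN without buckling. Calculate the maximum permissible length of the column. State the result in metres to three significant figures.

Inner dimensions: h_i = 120 − 2×5.3 = 109.4 mm, b_i = 74.8 − 2×5.3 = 64.20 mm
Weak-axis I_min = (h_o·b_o³ − h_i·b_i³)/12 with b_o = 74.8, b_i = 64.20 mm (shorter outer/inner sides).
I_min = (120×74.8³ − 109.4×64.20³)/12 = 1.773×10^6 mm⁴
I = 1.773×10^-6 m⁴
At the buckling limit P_cr = P = 3.920×10^5 N
From P_cr = π²EI/(K·L)²:  L = (1/K)·√(π²EI/P_cr) = (1/1)·√(π²×7.11×10^10×1.773×10^-6/3.920×10^5)
L = 1.78 m

L_max ≈ 1.78 m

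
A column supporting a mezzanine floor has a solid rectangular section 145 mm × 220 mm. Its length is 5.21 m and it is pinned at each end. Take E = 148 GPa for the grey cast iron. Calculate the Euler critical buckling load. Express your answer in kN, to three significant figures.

P_cr ≈ 3010 kN

Buckling occurs about the weak axis: I_min = h·b³/12 with b = 145 mm (the shorter side).
I_min = 220×145³/12 = 5.589×10^7 mm⁴
I = 5.589×10^7 mm⁴ = 5.589×10^-5 m⁴
Effective length L_e = K·L = 1 × 5.21 = 5.210 m
P_cr = π²EI / L_e² = π² × 148×10⁹ × 5.589×10^-5 / 5.210² = 3.008×10^6 N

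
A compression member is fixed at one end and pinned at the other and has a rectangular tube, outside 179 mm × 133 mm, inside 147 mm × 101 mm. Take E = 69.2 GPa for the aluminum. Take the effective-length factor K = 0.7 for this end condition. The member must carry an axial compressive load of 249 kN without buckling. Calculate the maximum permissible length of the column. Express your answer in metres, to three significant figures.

L_max ≈ 11.2 m

Weak-axis I_min = (h_o·b_o³ − h_i·b_i³)/12 with b_o = 133, b_i = 101.0 mm (shorter outer/inner sides).
I_min = (179×133³ − 147.0×101.0³)/12 = 2.247×10^7 mm⁴
I = 2.247×10^-5 m⁴
At the buckling limit P_cr = P = 2.490×10^5 N
From P_cr = π²EI/(K·L)²:  L = (1/K)·√(π²EI/P_cr) = (1/0.7)·√(π²×6.92×10^10×2.247×10^-5/2.490×10^5)
L = 11.2 m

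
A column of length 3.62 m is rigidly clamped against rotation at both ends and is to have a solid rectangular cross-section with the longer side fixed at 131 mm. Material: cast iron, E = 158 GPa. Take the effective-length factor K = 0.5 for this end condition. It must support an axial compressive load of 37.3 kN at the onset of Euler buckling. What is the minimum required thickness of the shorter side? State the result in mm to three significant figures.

b ≈ 19.3 mm

L_e = K·L = 0.5 × 3.62 = 1.810 m
Required I = P_cr·L_e²/(π²E) = 3.730×10^4 × 1.810² / (π² × 1.58×10^11) = 7.836×10^-8 m⁴
I_req = 7.836×10^4 mm⁴
Rectangle, weak axis: I_min = h·b³/12 with h = 131 mm fixed  ⇒  b = (12I/h)^(1/3) = 19.3 mm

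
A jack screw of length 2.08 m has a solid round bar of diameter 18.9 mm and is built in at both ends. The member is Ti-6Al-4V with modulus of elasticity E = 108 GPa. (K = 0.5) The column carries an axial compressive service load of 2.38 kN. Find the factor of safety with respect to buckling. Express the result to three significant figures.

I = πd⁴/64 = π×18.9⁴/64 = 6.264×10^3 mm⁴
I = 6.264×10^3 mm⁴ = 6.264×10^-9 m⁴
Effective length L_e = K·L = 0.5 × 2.08 = 1.040 m
P_cr = π²EI / L_e² = π² × 108×10⁹ × 6.264×10^-9 / 1.040² = 6.173×10^3 N
Factor of safety n = P_cr / P = 6.1727 / 2.38 = 2.59

n ≈ 2.59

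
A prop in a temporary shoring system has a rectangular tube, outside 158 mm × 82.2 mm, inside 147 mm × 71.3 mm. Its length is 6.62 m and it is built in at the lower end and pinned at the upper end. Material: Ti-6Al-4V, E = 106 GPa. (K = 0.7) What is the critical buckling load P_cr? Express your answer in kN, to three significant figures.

P_cr ≈ 140 kN

Weak-axis I_min = (h_o·b_o³ − h_i·b_i³)/12 with b_o = 82.2, b_i = 71.30 mm (shorter outer/inner sides).
I_min = (158×82.2³ − 147.0×71.30³)/12 = 2.873×10^6 mm⁴
I = 2.873×10^6 mm⁴ = 2.873×10^-6 m⁴
Effective length L_e = K·L = 0.7 × 6.62 = 4.634 m
P_cr = π²EI / L_e² = π² × 106×10⁹ × 2.873×10^-6 / 4.634² = 1.400×10^5 N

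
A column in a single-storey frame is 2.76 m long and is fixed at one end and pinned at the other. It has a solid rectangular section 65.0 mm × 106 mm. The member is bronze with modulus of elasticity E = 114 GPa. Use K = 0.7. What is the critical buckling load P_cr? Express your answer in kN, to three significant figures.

P_cr ≈ 731 kN

Buckling occurs about the weak axis: I_min = h·b³/12 with b = 65.0 mm (the shorter side).
I_min = 106×65.0³/12 = 2.426×10^6 mm⁴
I = 2.426×10^6 mm⁴ = 2.426×10^-6 m⁴
Effective length L_e = K·L = 0.7 × 2.76 = 1.932 m
P_cr = π²EI / L_e² = π² × 114×10⁹ × 2.426×10^-6 / 1.932² = 7.312×10^5 N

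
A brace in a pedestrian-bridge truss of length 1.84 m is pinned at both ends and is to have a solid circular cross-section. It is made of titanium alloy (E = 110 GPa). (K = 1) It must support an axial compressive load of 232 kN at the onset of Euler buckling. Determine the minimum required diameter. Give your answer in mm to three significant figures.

L_e = K·L = 1 × 1.84 = 1.840 m
Required I = P_cr·L_e²/(π²E) = 2.320×10^5 × 1.840² / (π² × 1.10×10^11) = 7.235×10^-7 m⁴
I_req = 7.235×10^5 mm⁴
Solid circle: I = πd⁴/64  ⇒  d = (64I/π)^(1/4) = (64×7.235×10^5/π)^(1/4) = 62.0 mm

d ≈ 62.0 mm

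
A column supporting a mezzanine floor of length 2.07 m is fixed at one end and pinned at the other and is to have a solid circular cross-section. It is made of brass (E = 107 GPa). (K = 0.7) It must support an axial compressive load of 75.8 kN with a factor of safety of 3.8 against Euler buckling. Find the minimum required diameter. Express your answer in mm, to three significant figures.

Required P_cr = n·P = 3.8 × 75.8 = 288.0 kN
L_e = K·L = 0.7 × 2.07 = 1.449 m
Required I = P_cr·L_e²/(π²E) = 2.880×10^5 × 1.449² / (π² × 1.07×10^11) = 5.727×10^-7 m⁴
I_req = 5.727×10^5 mm⁴
Solid circle: I = πd⁴/64  ⇒  d = (64I/π)^(1/4) = (64×5.727×10^5/π)^(1/4) = 58.4 mm

d ≈ 58.4 mm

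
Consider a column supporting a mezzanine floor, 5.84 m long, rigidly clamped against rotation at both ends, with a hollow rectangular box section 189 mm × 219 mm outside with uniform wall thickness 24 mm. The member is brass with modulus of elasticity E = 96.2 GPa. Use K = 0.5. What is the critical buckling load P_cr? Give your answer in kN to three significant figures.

P_cr ≈ 9270 kN

Inner dimensions: h_i = 219 − 2×24 = 171.0 mm, b_i = 189 − 2×24 = 141.0 mm
Weak-axis I_min = (h_o·b_o³ − h_i·b_i³)/12 with b_o = 189, b_i = 141.0 mm (shorter outer/inner sides).
I_min = (219×189³ − 171.0×141.0³)/12 = 8.326×10^7 mm⁴
I = 8.326×10^7 mm⁴ = 8.326×10^-5 m⁴
Effective length L_e = K·L = 0.5 × 5.84 = 2.920 m
P_cr = π²EI / L_e² = π² × 96.2×10⁹ × 8.326×10^-5 / 2.920² = 9.272×10^6 N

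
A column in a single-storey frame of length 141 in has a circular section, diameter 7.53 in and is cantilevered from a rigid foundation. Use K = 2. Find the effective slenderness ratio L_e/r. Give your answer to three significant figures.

For a solid circle r = d/4 = 7.53/4 = 1.882 in
L_e = K·L = 2 × 141 = 282.0 in
λ = L_e / r_min = 282.00 / 1.882 = 150

λ ≈ 150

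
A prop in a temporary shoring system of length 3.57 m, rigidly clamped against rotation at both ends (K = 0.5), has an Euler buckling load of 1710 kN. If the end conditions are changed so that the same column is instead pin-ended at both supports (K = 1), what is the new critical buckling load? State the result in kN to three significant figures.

P_cr ≈ 428 kN

P_cr ∝ 1/K², so P_cr,new = P_cr,old × (K_old/K_new)² = 1710 × (0.5/1)²
= 1710 × 0.2500 = 428 kN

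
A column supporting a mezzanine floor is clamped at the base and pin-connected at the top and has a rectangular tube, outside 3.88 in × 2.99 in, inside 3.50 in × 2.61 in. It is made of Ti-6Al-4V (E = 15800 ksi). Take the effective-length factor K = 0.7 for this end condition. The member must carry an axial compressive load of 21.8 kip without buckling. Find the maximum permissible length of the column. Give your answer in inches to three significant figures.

Weak-axis I_min = (h_o·b_o³ − h_i·b_i³)/12 with b_o = 2.99, b_i = 2.610 in (shorter outer/inner sides).
I_min = (3.88×2.99³ − 3.500×2.610³)/12 = 3.457 in⁴
At the buckling limit P_cr = P = 2.180×10^4 lb
From P_cr = π²EI/(K·L)²:  L = (1/K)·√(π²EI/P_cr) = (1/0.7)·√(π²×1.58×10^7×3.457/2.180×10^4)
L = 225 in

L_max ≈ 225 in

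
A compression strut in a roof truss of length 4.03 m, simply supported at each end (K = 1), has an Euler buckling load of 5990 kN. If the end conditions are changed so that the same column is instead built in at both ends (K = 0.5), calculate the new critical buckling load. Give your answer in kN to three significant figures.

P_cr ≈ 24000 kN

P_cr ∝ 1/K², so P_cr,new = P_cr,old × (K_old/K_new)² = 5990 × (1/0.5)²
= 5990 × 4.000 = 24000 kN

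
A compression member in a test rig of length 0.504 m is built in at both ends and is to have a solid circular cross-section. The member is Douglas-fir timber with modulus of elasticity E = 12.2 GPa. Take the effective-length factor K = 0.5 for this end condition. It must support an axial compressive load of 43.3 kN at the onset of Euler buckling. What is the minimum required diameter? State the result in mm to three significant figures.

d ≈ 26.1 mm

L_e = K·L = 0.5 × 0.504 = 0.2520 m
Required I = P_cr·L_e²/(π²E) = 4.330×10^4 × 0.2520² / (π² × 1.22×10^10) = 2.284×10^-8 m⁴
I_req = 2.284×10^4 mm⁴
Solid circle: I = πd⁴/64  ⇒  d = (64I/π)^(1/4) = (64×2.284×10^4/π)^(1/4) = 26.1 mm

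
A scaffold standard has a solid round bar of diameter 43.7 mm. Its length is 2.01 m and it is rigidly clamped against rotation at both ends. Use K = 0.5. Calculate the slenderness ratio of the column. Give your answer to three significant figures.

For a solid circle r = d/4 = 43.7/4 = 10.92 mm
L_e = K·L = 0.5 × 2.01 m = 1.005 m = 1005.0 mm
λ = L_e / r_min = 1005.0 / 10.92 = 92.0

λ ≈ 92.0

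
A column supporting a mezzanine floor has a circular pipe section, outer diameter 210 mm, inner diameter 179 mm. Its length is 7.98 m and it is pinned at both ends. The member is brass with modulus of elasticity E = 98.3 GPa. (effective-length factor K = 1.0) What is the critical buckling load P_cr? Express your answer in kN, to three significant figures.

P_cr ≈ 687 kN

d_o = 210 mm, d_i = 179 mm
I = π(d_o⁴ − d_i⁴)/64 = π(210⁴ − 179.0⁴)/64 = 4.507×10^7 mm⁴
I = 4.507×10^7 mm⁴ = 4.507×10^-5 m⁴
Effective length L_e = K·L = 1 × 7.98 = 7.980 m
P_cr = π²EI / L_e² = π² × 98.3×10⁹ × 4.507×10^-5 / 7.980² = 6.867×10^5 N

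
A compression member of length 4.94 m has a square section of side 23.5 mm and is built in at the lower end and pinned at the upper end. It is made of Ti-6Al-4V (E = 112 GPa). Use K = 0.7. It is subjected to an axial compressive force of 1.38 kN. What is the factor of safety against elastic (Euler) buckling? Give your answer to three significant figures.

n ≈ 1.70

I = a⁴/12 = 23.5⁴/12 = 2.542×10^4 mm⁴
I = 2.542×10^4 mm⁴ = 2.542×10^-8 m⁴
Effective length L_e = K·L = 0.7 × 4.94 = 3.458 m
P_cr = π²EI / L_e² = π² × 112×10⁹ × 2.542×10^-8 / 3.458² = 2.349×10^3 N
Factor of safety n = P_cr / P = 2.3494 / 1.38 = 1.70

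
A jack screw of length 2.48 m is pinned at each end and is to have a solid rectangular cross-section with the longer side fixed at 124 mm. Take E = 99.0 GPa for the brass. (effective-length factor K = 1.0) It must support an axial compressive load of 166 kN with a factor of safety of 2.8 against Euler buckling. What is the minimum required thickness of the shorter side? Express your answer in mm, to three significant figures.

b ≈ 65.7 mm

Required P_cr = n·P = 2.8 × 166 = 464.8 kN
L_e = K·L = 1 × 2.48 = 2.480 m
Required I = P_cr·L_e²/(π²E) = 4.648×10^5 × 2.480² / (π² × 9.90×10^10) = 2.926×10^-6 m⁴
I_req = 2.926×10^6 mm⁴
Rectangle, weak axis: I_min = h·b³/12 with h = 124 mm fixed  ⇒  b = (12I/h)^(1/3) = 65.7 mm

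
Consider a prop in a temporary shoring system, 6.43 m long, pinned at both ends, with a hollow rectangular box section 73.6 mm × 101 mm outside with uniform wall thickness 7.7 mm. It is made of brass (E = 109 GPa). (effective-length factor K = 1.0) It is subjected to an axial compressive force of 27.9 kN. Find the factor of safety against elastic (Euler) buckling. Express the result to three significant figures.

n ≈ 1.82

Inner dimensions: h_i = 101 − 2×7.7 = 85.60 mm, b_i = 73.6 − 2×7.7 = 58.20 mm
Weak-axis I_min = (h_o·b_o³ − h_i·b_i³)/12 with b_o = 73.6, b_i = 58.20 mm (shorter outer/inner sides).
I_min = (101×73.6³ − 85.60×58.20³)/12 = 1.949×10^6 mm⁴
I = 1.949×10^6 mm⁴ = 1.949×10^-6 m⁴
Effective length L_e = K·L = 1 × 6.43 = 6.430 m
P_cr = π²EI / L_e² = π² × 109×10⁹ × 1.949×10^-6 / 6.430² = 5.072×10^4 N
Factor of safety n = P_cr / P = 50.723 / 27.9 = 1.82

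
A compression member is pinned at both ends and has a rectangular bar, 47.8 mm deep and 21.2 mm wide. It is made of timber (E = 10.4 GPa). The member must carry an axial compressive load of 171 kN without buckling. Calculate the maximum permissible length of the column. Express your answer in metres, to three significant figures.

L_max ≈ 0.151 m

Buckling occurs about the weak axis: I_min = h·b³/12 with b = 21.2 mm (the shorter side).
I_min = 47.8×21.2³/12 = 3.795×10^4 mm⁴
I = 3.795×10^-8 m⁴
At the buckling limit P_cr = P = 1.710×10^5 N
From P_cr = π²EI/(K·L)²:  L = (1/K)·√(π²EI/P_cr) = (1/1)·√(π²×1.04×10^10×3.795×10^-8/1.710×10^5)
L = 0.151 m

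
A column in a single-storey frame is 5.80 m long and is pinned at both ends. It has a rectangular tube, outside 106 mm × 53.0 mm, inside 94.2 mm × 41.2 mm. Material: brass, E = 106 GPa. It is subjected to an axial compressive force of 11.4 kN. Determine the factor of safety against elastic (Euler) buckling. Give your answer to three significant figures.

n ≈ 2.09

Weak-axis I_min = (h_o·b_o³ − h_i·b_i³)/12 with b_o = 53.0, b_i = 41.20 mm (shorter outer/inner sides).
I_min = (106×53.0³ − 94.20×41.20³)/12 = 7.661×10^5 mm⁴
I = 7.661×10^5 mm⁴ = 7.661×10^-7 m⁴
Effective length L_e = K·L = 1 × 5.80 = 5.800 m
P_cr = π²EI / L_e² = π² × 106×10⁹ × 7.661×10^-7 / 5.800² = 2.382×10^4 N
Factor of safety n = P_cr / P = 23.825 / 11.4 = 2.09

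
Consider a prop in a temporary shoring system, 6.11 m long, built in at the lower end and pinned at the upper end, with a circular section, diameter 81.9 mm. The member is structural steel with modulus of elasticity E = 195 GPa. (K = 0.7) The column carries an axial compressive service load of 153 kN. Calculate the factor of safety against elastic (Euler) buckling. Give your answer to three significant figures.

I = πd⁴/64 = π×81.9⁴/64 = 2.209×10^6 mm⁴
I = 2.209×10^6 mm⁴ = 2.209×10^-6 m⁴
Effective length L_e = K·L = 0.7 × 6.11 = 4.277 m
P_cr = π²EI / L_e² = π² × 195×10⁹ × 2.209×10^-6 / 4.277² = 2.324×10^5 N
Factor of safety n = P_cr / P = 232.36 / 153 = 1.52

n ≈ 1.52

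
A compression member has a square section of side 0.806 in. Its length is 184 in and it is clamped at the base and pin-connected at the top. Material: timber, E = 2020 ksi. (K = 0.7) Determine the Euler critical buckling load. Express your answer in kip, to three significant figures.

I = a⁴/12 = 0.806⁴/12 = 3.517×10^-2 in⁴
Effective length L_e = K·L = 0.7 × 184 = 128.8 in
P_cr = π²EI / L_e² = π² × 2020×10³ × 3.517×10^-2 / 128.8² = 42.26 lb

P_cr ≈ 0.0423 kip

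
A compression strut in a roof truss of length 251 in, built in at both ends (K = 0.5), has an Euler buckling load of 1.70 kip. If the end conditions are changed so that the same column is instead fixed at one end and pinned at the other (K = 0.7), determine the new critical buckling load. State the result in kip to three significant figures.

P_cr ∝ 1/K², so P_cr,new = P_cr,old × (K_old/K_new)² = 1.70 × (0.5/0.7)²
= 1.70 × 0.5102 = 0.867 kip

P_cr ≈ 0.867 kip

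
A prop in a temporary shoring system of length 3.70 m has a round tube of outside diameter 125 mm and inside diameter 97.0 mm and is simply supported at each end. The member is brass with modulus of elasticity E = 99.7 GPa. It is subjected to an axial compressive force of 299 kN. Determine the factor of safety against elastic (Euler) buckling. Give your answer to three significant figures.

n ≈ 1.84

d_o = 125 mm, d_i = 97.0 mm
I = π(d_o⁴ − d_i⁴)/64 = π(125⁴ − 97.00⁴)/64 = 7.639×10^6 mm⁴
I = 7.639×10^6 mm⁴ = 7.639×10^-6 m⁴
Effective length L_e = K·L = 1 × 3.70 = 3.700 m
P_cr = π²EI / L_e² = π² × 99.7×10⁹ × 7.639×10^-6 / 3.700² = 5.490×10^5 N
Factor of safety n = P_cr / P = 549.04 / 299 = 1.84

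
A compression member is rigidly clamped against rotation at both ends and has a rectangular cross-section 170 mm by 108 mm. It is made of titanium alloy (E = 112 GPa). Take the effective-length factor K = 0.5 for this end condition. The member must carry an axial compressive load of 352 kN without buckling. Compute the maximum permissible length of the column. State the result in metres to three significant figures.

L_max ≈ 15.0 m

Buckling occurs about the weak axis: I_min = h·b³/12 with b = 108 mm (the shorter side).
I_min = 170×108³/12 = 1.785×10^7 mm⁴
I = 1.785×10^-5 m⁴
At the buckling limit P_cr = P = 3.520×10^5 N
From P_cr = π²EI/(K·L)²:  L = (1/K)·√(π²EI/P_cr) = (1/0.5)·√(π²×1.12×10^11×1.785×10^-5/3.520×10^5)
L = 15.0 m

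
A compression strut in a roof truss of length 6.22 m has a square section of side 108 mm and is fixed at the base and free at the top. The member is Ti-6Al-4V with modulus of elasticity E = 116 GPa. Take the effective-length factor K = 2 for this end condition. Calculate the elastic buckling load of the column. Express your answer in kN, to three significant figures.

P_cr ≈ 83.9 kN

I = a⁴/12 = 108⁴/12 = 1.134×10^7 mm⁴
I = 1.134×10^7 mm⁴ = 1.134×10^-5 m⁴
Effective length L_e = K·L = 2 × 6.22 = 12.44 m
P_cr = π²EI / L_e² = π² × 116×10⁹ × 1.134×10^-5 / 12.44² = 8.387×10^4 N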